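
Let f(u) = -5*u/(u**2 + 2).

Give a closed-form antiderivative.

An antiderivative is F(u) = -5*log(u**2 + 2)/2.

f matches the chain-rule pattern g'(h)*h' with inner function h(u) = 2*u**2 + 4; substituting w = h(u) collapses the integral.
Check: d/du[-5*log(u**2 + 2)/2] = -5*u/(u**2 + 2) = f(u).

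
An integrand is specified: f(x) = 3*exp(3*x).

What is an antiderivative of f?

An antiderivative is F(x) = exp(3*x).

For F(x) to be correct the identity F'(x) - f(x) = 0 must hold.
Check: d/dx[exp(3*x)] = 3*exp(3*x) = f(x).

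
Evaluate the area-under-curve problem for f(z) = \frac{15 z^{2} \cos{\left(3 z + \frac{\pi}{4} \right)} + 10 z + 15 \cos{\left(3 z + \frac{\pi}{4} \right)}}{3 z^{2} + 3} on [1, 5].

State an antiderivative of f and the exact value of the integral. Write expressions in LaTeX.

Differentiate the proposed F(z) back; it has to land on f(z) exactly.
F(z) = \frac{5 \log{\left(z^{2} + 1 \right)}}{3} + \frac{5 \sin{\left(3 z + \frac{\pi}{4} \right)}}{3} is an antiderivative of f.
Check: d/dz[\frac{5 \log{\left(z^{2} + 1 \right)}}{3} + \frac{5 \sin{\left(3 z + \frac{\pi}{4} \right)}}{3}] = \frac{15 z^{2} \cos{\left(3 z + \frac{\pi}{4} \right)} + 10 z + 15 \cos{\left(3 z + \frac{\pi}{4} \right)}}{3 z^{2} + 3} = f(z).
F(5) = \frac{5 \sin{\left(\frac{\pi}{4} + 15 \right)}}{3} + \frac{5 \log{\left(26 \right)}}{3}; F(1) = \frac{5 \sin{\left(\frac{\pi}{4} + 3 \right)}}{3} + \frac{5 \log{\left(2 \right)}}{3}.
Integral = F(5) - F(1) = - \frac{5 \log{\left(2 \right)}}{3} + \frac{5 \sin{\left(\frac{\pi}{4} + 15 \right)}}{3} - \frac{5 \sin{\left(\frac{\pi}{4} + 3 \right)}}{3} + \frac{5 \log{\left(26 \right)}}{3}.

Antiderivative: F(z) = \frac{5 \log{\left(z^{2} + 1 \right)}}{3} + \frac{5 \sin{\left(3 z + \frac{\pi}{4} \right)}}{3}; value = - \frac{5 \log{\left(2 \right)}}{3} + \frac{5 \sin{\left(\frac{\pi}{4} + 15 \right)}}{3} - \frac{5 \sin{\left(\frac{\pi}{4} + 3 \right)}}{3} + \frac{5 \log{\left(26 \right)}}{3}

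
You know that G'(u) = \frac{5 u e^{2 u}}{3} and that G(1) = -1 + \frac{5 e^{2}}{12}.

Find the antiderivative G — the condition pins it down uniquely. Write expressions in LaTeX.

G'(u) has the shape v'r + vr' for v = \frac{5 u}{6} - \frac{5}{12} and r = e^{2 u} — it is the derivative of the product v*r.
A general antiderivative is \frac{\left(10 u - 5\right) e^{2 u}}{12} + C.
The condition gives C = -1 + \frac{5 e^{2}}{12} - (\frac{5 e^{2}}{12}) = -1.
So G(u) = \frac{5 u e^{2 u}}{6} - \frac{5 e^{2 u}}{12} - 1.
Check: d/du[\frac{5 u e^{2 u}}{6} - \frac{5 e^{2 u}}{12} - 1] = \frac{5 u e^{2 u}}{3} = G'(u).

G(u) = \frac{5 u e^{2 u}}{6} - \frac{5 e^{2 u}}{12} - 1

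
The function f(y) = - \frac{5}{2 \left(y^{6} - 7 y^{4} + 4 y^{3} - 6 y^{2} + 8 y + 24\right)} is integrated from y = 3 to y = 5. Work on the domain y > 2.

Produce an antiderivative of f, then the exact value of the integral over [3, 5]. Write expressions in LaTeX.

The denominator factors as 2 \left(y - 2\right)^{2} \left(y + 1\right) \left(y + 3\right) \left(y^{2} + 2\right); partial fractions split f into directly integrable pieces: \frac{5 \left(2 y - 17\right)}{1188 \left(y^{2} + 2\right)} + \frac{1}{220 \left(y + 3\right)} - \frac{5}{108 \left(y + 1\right)} + \frac{1}{30 \left(y - 2\right)} - \frac{1}{36 \left(y - 2\right)^{2}}.
F(y) = \frac{\log{\left(y - 2 \right)}}{30} - \frac{5 \log{\left(y + 1 \right)}}{108} + \frac{\log{\left(y + 3 \right)}}{220} + \frac{5 \log{\left(y^{2} + 2 \right)}}{1188} - \frac{85 \sqrt{2} \operatorname{atan}{\left(\frac{\sqrt{2} y}{2} \right)}}{2376} + \frac{5}{180 y - 360} is an antiderivative of f.
Check: d/dy[\frac{\log{\left(y - 2 \right)}}{30} - \frac{5 \log{\left(y + 1 \right)}}{108} + \frac{\log{\left(y + 3 \right)}}{220} + \frac{5 \log{\left(y^{2} + 2 \right)}}{1188} - \frac{85 \sqrt{2} \operatorname{atan}{\left(\frac{\sqrt{2} y}{2} \right)}}{2376} + \frac{5}{180 y - 360}] = - \frac{5}{2 y^{6} - 14 y^{4} + 8 y^{3} - 12 y^{2} + 16 y + 48}, which equals f(y).
F(5) = - \frac{5 \log{\left(6 \right)}}{108} - \frac{85 \sqrt{2} \operatorname{atan}{\left(\frac{5 \sqrt{2}}{2} \right)}}{2376} + \frac{1}{108} + \frac{\log{\left(8 \right)}}{220} + \frac{5 \log{\left(27 \right)}}{1188} + \frac{\log{\left(3 \right)}}{30}; F(3) = - \frac{5 \log{\left(4 \right)}}{108} - \frac{85 \sqrt{2} \operatorname{atan}{\left(\frac{3 \sqrt{2}}{2} \right)}}{2376} + \frac{\log{\left(6 \right)}}{220} + \frac{5 \log{\left(11 \right)}}{1188} + \frac{1}{36}.
Integral = F(5) - F(3) = - \frac{151 \log{\left(6 \right)}}{2970} - \frac{85 \sqrt{2} \operatorname{atan}{\left(\frac{5 \sqrt{2}}{2} \right)}}{2376} - \frac{1}{54} - \frac{5 \log{\left(11 \right)}}{1188} + \frac{\log{\left(8 \right)}}{220} + \frac{5 \log{\left(27 \right)}}{1188} + \frac{\log{\left(3 \right)}}{30} + \frac{85 \sqrt{2} \operatorname{atan}{\left(\frac{3 \sqrt{2}}{2} \right)}}{2376} + \frac{5 \log{\left(4 \right)}}{108}.

Antiderivative: F(y) = \frac{\log{\left(y - 2 \right)}}{30} - \frac{5 \log{\left(y + 1 \right)}}{108} + \frac{\log{\left(y + 3 \right)}}{220} + \frac{5 \log{\left(y^{2} + 2 \right)}}{1188} - \frac{85 \sqrt{2} \operatorname{atan}{\left(\frac{\sqrt{2} y}{2} \right)}}{2376} + \frac{5}{180 y - 360}; value = - \frac{151 \log{\left(6 \right)}}{2970} - \frac{85 \sqrt{2} \operatorname{atan}{\left(\frac{5 \sqrt{2}}{2} \right)}}{2376} - \frac{1}{54} - \frac{5 \log{\left(11 \right)}}{1188} + \frac{\log{\left(8 \right)}}{220} + \frac{5 \log{\left(27 \right)}}{1188} + \frac{\log{\left(3 \right)}}{30} + \frac{85 \sqrt{2} \operatorname{atan}{\left(\frac{3 \sqrt{2}}{2} \right)}}{2376} + \frac{5 \log{\left(4 \right)}}{108}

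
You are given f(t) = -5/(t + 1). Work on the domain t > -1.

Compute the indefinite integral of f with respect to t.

F(t) = -5*log(t + 1) + C

Recover f(t) by differentiating a candidate F(t); any mismatch rules it out.
Check: d/dt[-5*log(t + 1)] = -5/(t + 1) = f(t).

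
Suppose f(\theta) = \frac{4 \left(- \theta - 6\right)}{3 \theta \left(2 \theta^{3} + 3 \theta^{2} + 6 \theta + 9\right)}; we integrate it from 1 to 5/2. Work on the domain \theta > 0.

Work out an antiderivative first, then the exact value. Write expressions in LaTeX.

Antiderivative: F(\theta) = - \frac{8 \log{\left(\theta \right)}}{9} + \frac{8 \log{\left(\theta + \frac{3}{2} \right)}}{21} + \frac{16 \log{\left(\theta^{2} + 3 \right)}}{63} + \frac{4 \sqrt{3} \operatorname{atan}{\left(\frac{\sqrt{3} \theta}{3} \right)}}{21}; value = - \frac{80 \log{\left(\frac{5}{2} \right)}}{63} - \frac{2 \sqrt{3} \pi}{63} + \frac{8 \log{\left(4 \right)}}{63} + \frac{4 \sqrt{3} \operatorname{atan}{\left(\frac{5 \sqrt{3}}{6} \right)}}{21} + \frac{16 \log{\left(\frac{37}{4} \right)}}{63}

Factor the denominator (3 \theta \left(2 \theta + 3\right) \left(\theta^{2} + 3\right)) and decompose: f = \frac{4 \left(8 \theta + 9\right)}{63 \left(\theta^{2} + 3\right)} + \frac{16}{21 \left(2 \theta + 3\right)} - \frac{8}{9 \theta}; each piece integrates to a log, atan, or power term.
F(\theta) = - \frac{8 \log{\left(\theta \right)}}{9} + \frac{8 \log{\left(\theta + \frac{3}{2} \right)}}{21} + \frac{16 \log{\left(\theta^{2} + 3 \right)}}{63} + \frac{4 \sqrt{3} \operatorname{atan}{\left(\frac{\sqrt{3} \theta}{3} \right)}}{21} is an antiderivative of f.
Check: d/d\theta[- \frac{8 \log{\left(\theta \right)}}{9} + \frac{8 \log{\left(\theta + \frac{3}{2} \right)}}{21} + \frac{16 \log{\left(\theta^{2} + 3 \right)}}{63} + \frac{4 \sqrt{3} \operatorname{atan}{\left(\frac{\sqrt{3} \theta}{3} \right)}}{21}] = \frac{- 4 \theta - 24}{6 \theta^{4} + 9 \theta^{3} + 18 \theta^{2} + 27 \theta}, which equals f(\theta).
F(5/2) = - \frac{8 \log{\left(\frac{5}{2} \right)}}{9} + \frac{4 \sqrt{3} \operatorname{atan}{\left(\frac{5 \sqrt{3}}{6} \right)}}{21} + \frac{8 \log{\left(4 \right)}}{21} + \frac{16 \log{\left(\frac{37}{4} \right)}}{63}; F(1) = \frac{2 \sqrt{3} \pi}{63} + \frac{8 \log{\left(\frac{5}{2} \right)}}{21} + \frac{16 \log{\left(4 \right)}}{63}.
Integral = F(5/2) - F(1) = - \frac{80 \log{\left(\frac{5}{2} \right)}}{63} - \frac{2 \sqrt{3} \pi}{63} + \frac{8 \log{\left(4 \right)}}{63} + \frac{4 \sqrt{3} \operatorname{atan}{\left(\frac{5 \sqrt{3}}{6} \right)}}{21} + \frac{16 \log{\left(\frac{37}{4} \right)}}{63}.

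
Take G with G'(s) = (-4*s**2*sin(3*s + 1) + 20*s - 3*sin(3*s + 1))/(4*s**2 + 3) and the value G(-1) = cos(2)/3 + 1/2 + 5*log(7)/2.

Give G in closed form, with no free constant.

G(s) = (15*log(4*s**2 + 3) + 2*cos(3*s + 1) + 3)/6

Whatever form G(s) takes, its d/ds must return the stated G'(s).
A general antiderivative is 5*log(4*s**2 + 3)/2 + cos(3*s + 1)/3 + C.
The condition gives C = cos(2)/3 + 1/2 + 5*log(7)/2 - (cos(2)/3 + 5*log(7)/2) = 1/2.
So G(s) = (15*log(4*s**2 + 3) + 2*cos(3*s + 1) + 3)/6.
Check: d/ds[(15*log(4*s**2 + 3) + 2*cos(3*s + 1) + 3)/6] = (-4*s**2*sin(3*s + 1) + 20*s - 3*sin(3*s + 1))/(4*s**2 + 3) = G'(s).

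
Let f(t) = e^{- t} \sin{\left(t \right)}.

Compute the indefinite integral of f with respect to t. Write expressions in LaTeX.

A first test for any F(t): its t-derivative must equal f(t) identically.
Check: d/dt[- \frac{\left(\sin{\left(t \right)} + \cos{\left(t \right)}\right) e^{- t}}{2}] = e^{- t} \sin{\left(t \right)} = f(t).

F(t) = - \frac{\left(\sin{\left(t \right)} + \cos{\left(t \right)}\right) e^{- t}}{2} + C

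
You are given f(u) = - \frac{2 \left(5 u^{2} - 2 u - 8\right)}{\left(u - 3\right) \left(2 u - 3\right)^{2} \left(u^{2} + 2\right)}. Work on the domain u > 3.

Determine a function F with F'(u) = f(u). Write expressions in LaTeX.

An antiderivative is F(u) = - \frac{62 \log{\left(u - 3 \right)}}{99} + \frac{2650 \log{\left(u - \frac{3}{2} \right)}}{2601} - \frac{624 \log{\left(u^{2} + 2 \right)}}{3179} + \frac{526 \sqrt{2} \operatorname{atan}{\left(\frac{\sqrt{2} u}{2} \right)}}{3179} - \frac{2}{102 u - 153}.

The denominator factors as \left(u - 3\right) \left(2 u - 3\right)^{2} \left(u^{2} + 2\right); partial fractions split f into directly integrable pieces: - \frac{4 \left(312 u - 263\right)}{3179 \left(u^{2} + 2\right)} + \frac{5300}{2601 \left(2 u - 3\right)} + \frac{4}{51 \left(2 u - 3\right)^{2}} - \frac{62}{99 \left(u - 3\right)}.
Check: d/du[- \frac{62 \log{\left(u - 3 \right)}}{99} + \frac{2650 \log{\left(u - \frac{3}{2} \right)}}{2601} - \frac{624 \log{\left(u^{2} + 2 \right)}}{3179} + \frac{526 \sqrt{2} \operatorname{atan}{\left(\frac{\sqrt{2} u}{2} \right)}}{3179} - \frac{2}{102 u - 153}] = \frac{- 10 u^{2} + 4 u + 16}{4 u^{5} - 24 u^{4} + 53 u^{3} - 75 u^{2} + 90 u - 54}, which equals f(u).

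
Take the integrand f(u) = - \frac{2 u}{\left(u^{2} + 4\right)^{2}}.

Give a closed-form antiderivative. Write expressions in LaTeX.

An antiderivative is F(u) = \frac{1}{u^{2} + 4}.

The substitution w = 2 u^{2} + 8 works: f is exactly (dF/dw)*(dw/du) for that inner function.
Check: d/du[\frac{1}{u^{2} + 4}] = - \frac{2 u}{u^{4} + 8 u^{2} + 16}, which equals f(u).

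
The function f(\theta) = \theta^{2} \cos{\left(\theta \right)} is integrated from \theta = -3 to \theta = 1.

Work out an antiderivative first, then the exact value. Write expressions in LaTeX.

Antiderivative: F(\theta) = \theta^{2} \sin{\left(\theta \right)} + 2 \theta \cos{\left(\theta \right)} - 2 \sin{\left(\theta \right)}; value = 6 \cos{\left(3 \right)} - \sin{\left(1 \right)} + 7 \sin{\left(3 \right)} + 2 \cos{\left(1 \right)}

Since d/d\theta undoes antidifferentiation here, F'(\theta) = f(\theta) is required of F(\theta).
F(\theta) = \theta^{2} \sin{\left(\theta \right)} + 2 \theta \cos{\left(\theta \right)} - 2 \sin{\left(\theta \right)} is an antiderivative of f.
Check: d/d\theta[\theta^{2} \sin{\left(\theta \right)} + 2 \theta \cos{\left(\theta \right)} - 2 \sin{\left(\theta \right)}] = \theta^{2} \cos{\left(\theta \right)} = f(\theta).
F(1) = - \sin{\left(1 \right)} + 2 \cos{\left(1 \right)}; F(-3) = - 7 \sin{\left(3 \right)} - 6 \cos{\left(3 \right)}.
Integral = F(1) - F(-3) = 6 \cos{\left(3 \right)} - \sin{\left(1 \right)} + 7 \sin{\left(3 \right)} + 2 \cos{\left(1 \right)}.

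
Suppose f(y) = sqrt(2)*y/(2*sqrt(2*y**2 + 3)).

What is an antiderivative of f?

f matches the chain-rule pattern g'(h)*h' with inner function h(y) = y**2 + 3/2; substituting u = h(y) collapses the integral.
Check: d/dy[sqrt(2)*sqrt(2*y**2 + 3)/4] = sqrt(2)*y/(2*sqrt(2*y**2 + 3)) = f(y).

An antiderivative is F(y) = sqrt(2)*sqrt(2*y**2 + 3)/4.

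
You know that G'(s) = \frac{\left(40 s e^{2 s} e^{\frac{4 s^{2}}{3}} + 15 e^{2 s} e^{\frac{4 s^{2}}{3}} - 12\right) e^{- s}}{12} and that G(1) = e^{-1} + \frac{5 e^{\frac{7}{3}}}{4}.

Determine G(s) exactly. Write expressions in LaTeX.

G(s) = \frac{\left(5 e^{2 s} e^{\frac{4 s^{2}}{3}} + 4\right) e^{- s}}{4}

A first test for any G(s): its s-derivative must equal the given G'(s).
A general antiderivative is \frac{5 e^{\frac{4 s^{2}}{3} + s}}{4} + e^{- s} + C.
The condition gives C = e^{-1} + \frac{5 e^{\frac{7}{3}}}{4} - (e^{-1} + \frac{5 e^{\frac{7}{3}}}{4}) = 0.
So G(s) = \frac{\left(5 e^{2 s} e^{\frac{4 s^{2}}{3}} + 4\right) e^{- s}}{4}.
Check: d/ds[\frac{\left(5 e^{2 s} e^{\frac{4 s^{2}}{3}} + 4\right) e^{- s}}{4}] = \frac{\left(40 s e^{2 s} e^{\frac{4 s^{2}}{3}} + 15 e^{2 s} e^{\frac{4 s^{2}}{3}} - 12\right) e^{- s}}{12} = G'(s).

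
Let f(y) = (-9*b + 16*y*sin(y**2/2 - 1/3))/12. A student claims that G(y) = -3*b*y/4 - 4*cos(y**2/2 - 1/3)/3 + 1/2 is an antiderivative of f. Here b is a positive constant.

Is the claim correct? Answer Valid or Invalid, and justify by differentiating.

Valid - differentiating G returns exactly f.

d/dy[G] = -3*b/4 + 4*y*sin(y**2/2 - 1/3)/3
This equals f(y) exactly, so the claim holds.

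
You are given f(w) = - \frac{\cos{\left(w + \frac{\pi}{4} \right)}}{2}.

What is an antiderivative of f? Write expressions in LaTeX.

An antiderivative is F(w) = - \frac{\sin{\left(w + \frac{\pi}{4} \right)}}{2}.

Check any antiderivative F(w) by computing F'(w) and comparing it with f(w).
Check: d/dw[- \frac{\sin{\left(w + \frac{\pi}{4} \right)}}{2}] = - \frac{\cos{\left(w + \frac{\pi}{4} \right)}}{2} = f(w).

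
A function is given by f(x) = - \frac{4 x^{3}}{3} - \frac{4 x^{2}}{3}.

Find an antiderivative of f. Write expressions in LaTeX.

An antiderivative is F(x) = - \frac{x^{4}}{3} - \frac{4 x^{3}}{9}.

Integrate term by term and add the pieces.
Check: d/dx[- \frac{x^{4}}{3} - \frac{4 x^{3}}{9}] = - \frac{4 x^{3}}{3} - \frac{4 x^{2}}{3} = f(x).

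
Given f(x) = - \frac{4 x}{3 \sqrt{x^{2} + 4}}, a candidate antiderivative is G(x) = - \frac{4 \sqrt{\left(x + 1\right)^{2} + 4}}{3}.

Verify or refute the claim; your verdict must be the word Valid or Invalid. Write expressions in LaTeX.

Invalid: d/dx[G] - f = \frac{- 4 x \sqrt{x^{2} + 4} + 4 x \sqrt{x^{2} + 2 x + 5} - 4 \sqrt{x^{2} + 4}}{3 \sqrt{x^{2} + 4} \sqrt{x^{2} + 2 x + 5}}, which is not 0.

d/dx[G] = \frac{- 4 x - 4}{3 \sqrt{x^{2} + 2 x + 5}}
d/dx[G] - f(x) = \frac{- 4 x \sqrt{x^{2} + 4} + 4 x \sqrt{x^{2} + 2 x + 5} - 4 \sqrt{x^{2} + 4}}{3 \sqrt{x^{2} + 4} \sqrt{x^{2} + 2 x + 5}} != 0.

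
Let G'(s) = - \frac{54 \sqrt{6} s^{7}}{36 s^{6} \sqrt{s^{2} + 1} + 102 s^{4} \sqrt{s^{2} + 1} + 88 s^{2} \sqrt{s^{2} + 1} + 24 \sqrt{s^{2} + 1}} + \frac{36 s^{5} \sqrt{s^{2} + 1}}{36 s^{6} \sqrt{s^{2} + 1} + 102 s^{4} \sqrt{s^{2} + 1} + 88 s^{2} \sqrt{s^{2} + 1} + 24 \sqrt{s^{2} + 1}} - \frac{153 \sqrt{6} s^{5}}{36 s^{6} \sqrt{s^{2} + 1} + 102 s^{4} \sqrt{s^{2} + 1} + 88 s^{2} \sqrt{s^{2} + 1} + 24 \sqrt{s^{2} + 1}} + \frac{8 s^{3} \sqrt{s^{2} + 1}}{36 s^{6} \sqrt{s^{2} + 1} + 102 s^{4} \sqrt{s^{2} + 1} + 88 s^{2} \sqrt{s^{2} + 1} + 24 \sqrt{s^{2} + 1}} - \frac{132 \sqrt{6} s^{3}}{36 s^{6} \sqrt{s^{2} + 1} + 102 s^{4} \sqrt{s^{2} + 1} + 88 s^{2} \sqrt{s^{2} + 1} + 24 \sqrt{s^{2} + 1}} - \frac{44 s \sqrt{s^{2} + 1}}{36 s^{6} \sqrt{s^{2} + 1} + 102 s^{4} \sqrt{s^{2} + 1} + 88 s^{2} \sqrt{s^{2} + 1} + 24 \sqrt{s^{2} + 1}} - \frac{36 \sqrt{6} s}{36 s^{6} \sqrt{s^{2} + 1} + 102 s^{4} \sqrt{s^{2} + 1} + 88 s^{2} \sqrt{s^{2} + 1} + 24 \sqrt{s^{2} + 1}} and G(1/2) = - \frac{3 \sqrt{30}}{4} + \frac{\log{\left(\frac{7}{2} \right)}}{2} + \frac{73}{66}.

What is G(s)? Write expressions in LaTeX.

G(s) = \frac{9 s^{2} - 9 \sqrt{6} \sqrt{s^{2} + 1} \left(3 s^{2} + 2\right) + 3 \left(3 s^{2} + 2\right) \log{\left(2 s^{2} + 3 \right)} + 16}{6 \left(3 s^{2} + 2\right)}

The integrand splits into summands that can be handled one at a time.
A general antiderivative is - 3 \sqrt{\frac{3 s^{2}}{2} + \frac{3}{2}} + \frac{\log{\left(2 s^{2} + 3 \right)}}{2} + \frac{5}{3 \left(3 s^{2} + 2\right)} + C.
The condition gives C = - \frac{3 \sqrt{30}}{4} + \frac{\log{\left(\frac{7}{2} \right)}}{2} + \frac{73}{66} - (- \frac{3 \sqrt{30}}{4} + \frac{20}{33} + \frac{\log{\left(\frac{7}{2} \right)}}{2}) = \frac{1}{2}.
So G(s) = \frac{9 s^{2} - 9 \sqrt{6} \sqrt{s^{2} + 1} \left(3 s^{2} + 2\right) + 3 \left(3 s^{2} + 2\right) \log{\left(2 s^{2} + 3 \right)} + 16}{6 \left(3 s^{2} + 2\right)}.
Check: d/ds[\frac{9 s^{2} - 9 \sqrt{6} \sqrt{s^{2} + 1} \left(3 s^{2} + 2\right) + 3 \left(3 s^{2} + 2\right) \log{\left(2 s^{2} + 3 \right)} + 16}{6 \left(3 s^{2} + 2\right)}] = \frac{- 54 \sqrt{6} s^{7} + 36 s^{5} \sqrt{s^{2} + 1} - 153 \sqrt{6} s^{5} + 8 s^{3} \sqrt{s^{2} + 1} - 132 \sqrt{6} s^{3} - 44 s \sqrt{s^{2} + 1} - 36 \sqrt{6} s}{36 s^{6} \sqrt{s^{2} + 1} + 102 s^{4} \sqrt{s^{2} + 1} + 88 s^{2} \sqrt{s^{2} + 1} + 24 \sqrt{s^{2} + 1}}, which equals G'(s).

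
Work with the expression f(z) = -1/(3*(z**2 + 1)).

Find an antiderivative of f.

An antiderivative is F(z) = -atan(z)/3.

For F(z) to be correct the identity F'(z) - f(z) = 0 must hold.
Check: d/dz[-atan(z)/3] = -1/(3*z**2 + 3), which equals f(z).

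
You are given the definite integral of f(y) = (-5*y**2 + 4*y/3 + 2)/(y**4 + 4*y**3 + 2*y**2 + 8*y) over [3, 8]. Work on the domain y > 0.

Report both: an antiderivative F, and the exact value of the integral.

Antiderivative: F(y) = -(-27*log(y) - 125*log(y + 4) + 76*log(y**2 + 2) + 20*sqrt(2)*atan(sqrt(2)*y/2))/108; value = -19*log(66)/27 - 125*log(7)/108 - 5*sqrt(2)*atan(4*sqrt(2))/27 - log(3)/4 + 5*sqrt(2)*atan(3*sqrt(2)/2)/27 + log(8)/4 + 19*log(11)/27 + 125*log(12)/108

The denominator factors as 3*y*(y + 4)*(y**2 + 2); partial fractions split f into directly integrable pieces: -2*(19*y + 5)/(27*(y**2 + 2)) + 125/(108*(y + 4)) + 1/(4*y).
F(y) = -(-27*log(y) - 125*log(y + 4) + 76*log(y**2 + 2) + 20*sqrt(2)*atan(sqrt(2)*y/2))/108 is an antiderivative of f.
Check: d/dy[-(-27*log(y) - 125*log(y + 4) + 76*log(y**2 + 2) + 20*sqrt(2)*atan(sqrt(2)*y/2))/108] = (-15*y**2 + 4*y + 6)/(3*y**4 + 12*y**3 + 6*y**2 + 24*y), which equals f(y).
F(8) = -19*log(66)/27 - 5*sqrt(2)*atan(4*sqrt(2))/27 + log(8)/4 + 125*log(12)/108; F(3) = -19*log(11)/27 - 5*sqrt(2)*atan(3*sqrt(2)/2)/27 + log(3)/4 + 125*log(7)/108.
Integral = F(8) - F(3) = -19*log(66)/27 - 125*log(7)/108 - 5*sqrt(2)*atan(4*sqrt(2))/27 - log(3)/4 + 5*sqrt(2)*atan(3*sqrt(2)/2)/27 + log(8)/4 + 19*log(11)/27 + 125*log(12)/108.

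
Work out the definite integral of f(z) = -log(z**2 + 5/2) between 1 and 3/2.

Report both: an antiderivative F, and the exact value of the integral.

Differentiate the proposed F(z) back; it has to land on f(z) exactly.
F(z) = -z*log(z**2 + 5/2) + 2*z - sqrt(10)*atan(sqrt(10)*z/5) is an antiderivative of f.
Check: d/dz[-z*log(z**2 + 5/2) + 2*z - sqrt(10)*atan(sqrt(10)*z/5)] = -log(z**2 + 5/2) = f(z).
F(3/2) = -sqrt(10)*atan(3*sqrt(10)/10) - 3*log(19/4)/2 + 3; F(1) = -sqrt(10)*atan(sqrt(10)/5) - log(7/2) + 2.
Integral = F(3/2) - F(1) = -sqrt(10)*atan(3*sqrt(10)/10) - 3*log(19/4)/2 + 1 + log(7/2) + sqrt(10)*atan(sqrt(10)/5).

Antiderivative: F(z) = -z*log(z**2 + 5/2) + 2*z - sqrt(10)*atan(sqrt(10)*z/5); value = -sqrt(10)*atan(3*sqrt(10)/10) - 3*log(19/4)/2 + 1 + log(7/2) + sqrt(10)*atan(sqrt(10)/5)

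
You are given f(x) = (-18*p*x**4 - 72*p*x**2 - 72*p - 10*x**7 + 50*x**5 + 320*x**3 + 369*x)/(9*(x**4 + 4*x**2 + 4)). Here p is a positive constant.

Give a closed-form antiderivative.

An antiderivative is F(x) = -2*p*x - 5*(x**2/3 - 3)**2/2 - 1/(4*(x**2/2 + 1)).

Any candidate F(x) must reproduce f(x) exactly when differentiated.
Check: d/dx[-2*p*x - 5*(x**2/3 - 3)**2/2 - 1/(4*(x**2/2 + 1))] = (-18*p*x**4 - 72*p*x**2 - 72*p - 10*x**7 + 50*x**5 + 320*x**3 + 369*x)/(9*x**4 + 36*x**2 + 36), which equals f(x).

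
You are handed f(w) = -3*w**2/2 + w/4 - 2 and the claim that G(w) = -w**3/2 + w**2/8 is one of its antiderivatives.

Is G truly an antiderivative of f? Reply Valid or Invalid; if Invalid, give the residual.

Invalid: d/dw[G] - f = 2, which is not 0.

d/dw[G] = -3*w**2/2 + w/4
d/dw[G] - f(w) = 2 != 0.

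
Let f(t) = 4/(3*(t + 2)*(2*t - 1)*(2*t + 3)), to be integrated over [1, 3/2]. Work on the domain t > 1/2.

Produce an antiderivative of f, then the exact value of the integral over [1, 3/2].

The denominator factors as 3*(t + 2)*(2*t - 1)*(2*t + 3); partial fractions split f into directly integrable pieces: -2/(3*(2*t + 3)) + 2/(15*(2*t - 1)) + 4/(15*(t + 2)).
F(t) = log(t - 1/2)/15 - log(t + 3/2)/3 + 4*log(t + 2)/15 is an antiderivative of f.
Check: d/dt[log(t - 1/2)/15 - log(t + 3/2)/3 + 4*log(t + 2)/15] = 4/(12*t**3 + 36*t**2 + 15*t - 18), which equals f(t).
F(3/2) = -log(3)/3 + 4*log(7/2)/15; F(1) = -log(5/2)/3 - log(2)/15 + 4*log(3)/15.
Integral = F(3/2) - F(1) = -3*log(3)/5 + log(2)/15 + log(5/2)/3 + 4*log(7/2)/15.

Antiderivative: F(t) = log(t - 1/2)/15 - log(t + 3/2)/3 + 4*log(t + 2)/15; value = -3*log(3)/5 + log(2)/15 + log(5/2)/3 + 4*log(7/2)/15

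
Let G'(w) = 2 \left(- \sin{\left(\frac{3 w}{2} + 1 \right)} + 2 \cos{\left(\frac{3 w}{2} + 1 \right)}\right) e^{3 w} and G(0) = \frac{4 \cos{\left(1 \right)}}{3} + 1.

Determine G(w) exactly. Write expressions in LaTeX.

G(w) = \frac{4 e^{3 w} \cos{\left(\frac{3 w}{2} + 1 \right)}}{3} + 1

G'(w) has the shape u'v + uv' for u = \frac{4 \cos{\left(\frac{3 w}{2} + 1 \right)}}{3} and v = e^{3 w} — it is the derivative of the product u*v.
A general antiderivative is \frac{4 e^{3 w} \cos{\left(\frac{3 w}{2} + 1 \right)}}{3} + C.
The condition gives C = \frac{4 \cos{\left(1 \right)}}{3} + 1 - (\frac{4 \cos{\left(1 \right)}}{3}) = 1.
So G(w) = \frac{4 e^{3 w} \cos{\left(\frac{3 w}{2} + 1 \right)}}{3} + 1.
Check: d/dw[\frac{4 e^{3 w} \cos{\left(\frac{3 w}{2} + 1 \right)}}{3} + 1] = - 2 e^{3 w} \sin{\left(\frac{3 w}{2} + 1 \right)} + 4 e^{3 w} \cos{\left(\frac{3 w}{2} + 1 \right)}, which equals G'(w).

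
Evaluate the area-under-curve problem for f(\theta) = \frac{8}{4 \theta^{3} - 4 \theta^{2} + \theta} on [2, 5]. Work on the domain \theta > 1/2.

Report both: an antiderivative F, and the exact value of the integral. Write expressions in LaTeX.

Antiderivative: F(\theta) = \frac{16 \theta \log{\left(\theta \right)} - 16 \theta \log{\left(\theta - \frac{1}{2} \right)} - 8 \log{\left(\theta \right)} + 8 \log{\left(\theta - \frac{1}{2} \right)} - 8}{2 \theta - 1}; value = - 8 \log{\left(\frac{9}{2} \right)} - 8 \log{\left(2 \right)} + \frac{16}{9} + 8 \log{\left(\frac{3}{2} \right)} + 8 \log{\left(5 \right)}

The denominator factors as \theta \left(2 \theta - 1\right)^{2}; partial fractions split f into directly integrable pieces: - \frac{16}{2 \theta - 1} + \frac{16}{\left(2 \theta - 1\right)^{2}} + \frac{8}{\theta}.
F(\theta) = \frac{16 \theta \log{\left(\theta \right)} - 16 \theta \log{\left(\theta - \frac{1}{2} \right)} - 8 \log{\left(\theta \right)} + 8 \log{\left(\theta - \frac{1}{2} \right)} - 8}{2 \theta - 1} is an antiderivative of f.
Check: d/d\theta[\frac{16 \theta \log{\left(\theta \right)} - 16 \theta \log{\left(\theta - \frac{1}{2} \right)} - 8 \log{\left(\theta \right)} + 8 \log{\left(\theta - \frac{1}{2} \right)} - 8}{2 \theta - 1}] = \frac{8}{4 \theta^{3} - 4 \theta^{2} + \theta} = f(\theta).
F(5) = - 8 \log{\left(\frac{9}{2} \right)} - \frac{8}{9} + 8 \log{\left(5 \right)}; F(2) = - 8 \log{\left(\frac{3}{2} \right)} - \frac{8}{3} + 8 \log{\left(2 \right)}.
Integral = F(5) - F(2) = - 8 \log{\left(\frac{9}{2} \right)} - 8 \log{\left(2 \right)} + \frac{16}{9} + 8 \log{\left(\frac{3}{2} \right)} + 8 \log{\left(5 \right)}.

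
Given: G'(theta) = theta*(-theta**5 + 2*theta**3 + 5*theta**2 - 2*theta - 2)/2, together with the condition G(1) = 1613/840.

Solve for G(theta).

Since d/dtheta undoes antidifferentiation here, G(theta) must give back the stated G'(theta).
A general antiderivative is -theta**7/14 + theta**5/5 + 5*theta**4/8 - theta**3/3 - theta**2/2 + C.
The condition gives C = 1613/840 - (-67/840) = 2.
So G(theta) = -theta**7/14 + theta**5/5 + 5*theta**4/8 - theta**3/3 - theta**2/2 + 2.
Check: d/dtheta[-theta**7/14 + theta**5/5 + 5*theta**4/8 - theta**3/3 - theta**2/2 + 2] = -theta**6/2 + theta**4 + 5*theta**3/2 - theta**2 - theta, which equals G'(theta).

G(theta) = -theta**7/14 + theta**5/5 + 5*theta**4/8 - theta**3/3 - theta**2/2 + 2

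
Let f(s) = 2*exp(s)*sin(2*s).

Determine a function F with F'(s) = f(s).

Since d/ds undoes antidifferentiation here, F'(s) = f(s) is required of F(s).
Check: d/ds[-2*(-sin(2*s) + 2*cos(2*s))*exp(s)/5] = 2*exp(s)*sin(2*s) = f(s).

An antiderivative is F(s) = -2*(-sin(2*s) + 2*cos(2*s))*exp(s)/5.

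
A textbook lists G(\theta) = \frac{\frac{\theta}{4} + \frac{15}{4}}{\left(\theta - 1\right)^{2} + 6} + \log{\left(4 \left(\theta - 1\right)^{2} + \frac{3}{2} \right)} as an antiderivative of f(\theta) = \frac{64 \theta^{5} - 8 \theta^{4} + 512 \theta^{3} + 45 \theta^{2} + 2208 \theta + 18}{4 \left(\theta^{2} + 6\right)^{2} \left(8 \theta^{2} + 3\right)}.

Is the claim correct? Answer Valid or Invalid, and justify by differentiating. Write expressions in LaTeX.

d/d\theta[G] = \frac{64 \theta^{5} - 328 \theta^{4} + 1184 \theta^{3} - 2179 \theta^{2} + 4006 \theta - 2729}{32 \theta^{6} - 192 \theta^{5} + 876 \theta^{4} - 2224 \theta^{3} + 4152 \theta^{2} - 4368 \theta + 2156}
d/d\theta[G] - f(\theta) = \frac{512 \theta^{10} - 2688 \theta^{9} + 11648 \theta^{8} - 28512 \theta^{7} + 115024 \theta^{6} - 245234 \theta^{5} + 728821 \theta^{4} - 1082908 \theta^{3} + 1248669 \theta^{2} - 737808 \theta - 304434}{256 \theta^{12} - 1536 \theta^{11} + 10176 \theta^{10} - 36800 \theta^{9} + 130308 \theta^{8} - 317328 \theta^{7} + 715576 \theta^{6} - 1173744 \theta^{5} + 1653300 \theta^{4} - 1655424 \theta^{3} + 1146960 \theta^{2} - 471744 \theta + 232848} != 0.

Invalid: d/d\theta[G] - f = \frac{512 \theta^{10} - 2688 \theta^{9} + 11648 \theta^{8} - 28512 \theta^{7} + 115024 \theta^{6} - 245234 \theta^{5} + 728821 \theta^{4} - 1082908 \theta^{3} + 1248669 \theta^{2} - 737808 \theta - 304434}{256 \theta^{12} - 1536 \theta^{11} + 10176 \theta^{10} - 36800 \theta^{9} + 130308 \theta^{8} - 317328 \theta^{7} + 715576 \theta^{6} - 1173744 \theta^{5} + 1653300 \theta^{4} - 1655424 \theta^{3} + 1146960 \theta^{2} - 471744 \theta + 232848}, which is not 0.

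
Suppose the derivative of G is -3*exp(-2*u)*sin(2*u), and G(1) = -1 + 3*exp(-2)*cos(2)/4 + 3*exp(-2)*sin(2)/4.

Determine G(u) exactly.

G(u) = (-4*exp(2*u) + 3*sin(2*u) + 3*cos(2*u))*exp(-2*u)/4

For G(u) to be correct, d/du[G] must agree with the stated G'(u) identically.
A general antiderivative is 3*exp(-2*u)*sin(2*u)/4 + 3*exp(-2*u)*cos(2*u)/4 + C.
The condition gives C = -1 + 3*exp(-2)*cos(2)/4 + 3*exp(-2)*sin(2)/4 - (3*exp(-2)*cos(2)/4 + 3*exp(-2)*sin(2)/4) = -1.
So G(u) = (-4*exp(2*u) + 3*sin(2*u) + 3*cos(2*u))*exp(-2*u)/4.
Check: d/du[(-4*exp(2*u) + 3*sin(2*u) + 3*cos(2*u))*exp(-2*u)/4] = -3*exp(-2*u)*sin(2*u) = G'(u).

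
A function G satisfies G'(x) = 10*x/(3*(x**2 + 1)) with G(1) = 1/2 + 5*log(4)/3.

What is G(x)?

G(x) = 5*log(x**2 + 1)/3 + 1/2 + 5*log(2)/3

G'(x) matches the chain-rule pattern g'(h)*h' with inner function h(x) = 2*x**2 + 2; substituting u = h(x) collapses the integral.
A general antiderivative is 5*log(2*x**2 + 2)/3 + C.
The condition gives C = 1/2 + 5*log(4)/3 - (5*log(4)/3) = 1/2.
So G(x) = 5*log(x**2 + 1)/3 + 1/2 + 5*log(2)/3.
Check: d/dx[5*log(x**2 + 1)/3 + 1/2 + 5*log(2)/3] = 10*x/(3*x**2 + 3), which equals G'(x).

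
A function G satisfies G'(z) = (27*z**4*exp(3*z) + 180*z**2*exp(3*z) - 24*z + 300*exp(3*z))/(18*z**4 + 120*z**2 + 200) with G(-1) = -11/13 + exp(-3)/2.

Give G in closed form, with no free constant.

G(z) = (-6*z**2 + (3*z**2 + 10)*exp(3*z) - 16)/(2*(3*z**2 + 10))

Any candidate G(z) must reproduce the stated G'(z) exactly.
A general antiderivative is exp(3*z)/2 + 1/(3*z**2/2 + 5) + C.
The condition gives C = -11/13 + exp(-3)/2 - (exp(-3)/2 + 2/13) = -1.
So G(z) = (-6*z**2 + (3*z**2 + 10)*exp(3*z) - 16)/(2*(3*z**2 + 10)).
Check: d/dz[(-6*z**2 + (3*z**2 + 10)*exp(3*z) - 16)/(2*(3*z**2 + 10))] = (27*z**4*exp(3*z) + 180*z**2*exp(3*z) - 24*z + 300*exp(3*z))/(18*z**4 + 120*z**2 + 200) = G'(z).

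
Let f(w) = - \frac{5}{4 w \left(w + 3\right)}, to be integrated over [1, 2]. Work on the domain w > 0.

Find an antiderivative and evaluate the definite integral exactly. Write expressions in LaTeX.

The denominator factors as 4 w \left(w + 3\right); partial fractions split f into directly integrable pieces: \frac{5}{12 \left(w + 3\right)} - \frac{5}{12 w}.
F(w) = \frac{5 \left(- \log{\left(w \right)} + \log{\left(w + 3 \right)}\right)}{12} is an antiderivative of f.
Check: d/dw[\frac{5 \left(- \log{\left(w \right)} + \log{\left(w + 3 \right)}\right)}{12}] = - \frac{5}{4 w^{2} + 12 w}, which equals f(w).
F(2) = - \frac{5 \log{\left(2 \right)}}{12} + \frac{5 \log{\left(5 \right)}}{12}; F(1) = \frac{5 \log{\left(4 \right)}}{12}.
Integral = F(2) - F(1) = - \frac{5 \log{\left(4 \right)}}{12} - \frac{5 \log{\left(2 \right)}}{12} + \frac{5 \log{\left(5 \right)}}{12}.

Antiderivative: F(w) = \frac{5 \left(- \log{\left(w \right)} + \log{\left(w + 3 \right)}\right)}{12}; value = - \frac{5 \log{\left(4 \right)}}{12} - \frac{5 \log{\left(2 \right)}}{12} + \frac{5 \log{\left(5 \right)}}{12}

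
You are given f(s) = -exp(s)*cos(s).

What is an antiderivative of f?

A candidate is checked by its d/ds: the result must match f(s).
Check: d/ds[-exp(s)*sin(s)/2 - exp(s)*cos(s)/2] = -exp(s)*cos(s) = f(s).

An antiderivative is F(s) = -exp(s)*sin(s)/2 - exp(s)*cos(s)/2.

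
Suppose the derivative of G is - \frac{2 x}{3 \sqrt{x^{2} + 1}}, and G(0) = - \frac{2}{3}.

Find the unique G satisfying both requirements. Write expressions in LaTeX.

G(x) = - \frac{2 \sqrt{x^{2} + 1}}{3}

The substitution u = x^{2} + 1 works: G'(x) is exactly (dG/du)*(du/dx) for that inner function.
A general antiderivative is - \frac{2 \sqrt{x^{2} + 1}}{3} + C.
The condition gives C = - \frac{2}{3} - (- \frac{2}{3}) = 0.
So G(x) = - \frac{2 \sqrt{x^{2} + 1}}{3}.
Check: d/dx[- \frac{2 \sqrt{x^{2} + 1}}{3}] = - \frac{2 x}{3 \sqrt{x^{2} + 1}} = G'(x).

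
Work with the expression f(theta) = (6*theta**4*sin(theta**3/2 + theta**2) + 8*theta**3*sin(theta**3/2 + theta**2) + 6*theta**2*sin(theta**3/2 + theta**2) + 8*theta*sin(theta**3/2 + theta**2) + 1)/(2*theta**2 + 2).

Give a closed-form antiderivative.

Recover f(theta) by differentiating a candidate F(theta); any mismatch rules it out.
Check: d/dtheta[-2*cos(theta**3/2 + theta**2) + atan(theta)/2] = (6*theta**4*sin(theta**3/2 + theta**2) + 8*theta**3*sin(theta**3/2 + theta**2) + 6*theta**2*sin(theta**3/2 + theta**2) + 8*theta*sin(theta**3/2 + theta**2) + 1)/(2*theta**2 + 2) = f(theta).

An antiderivative is F(theta) = -2*cos(theta**3/2 + theta**2) + atan(theta)/2.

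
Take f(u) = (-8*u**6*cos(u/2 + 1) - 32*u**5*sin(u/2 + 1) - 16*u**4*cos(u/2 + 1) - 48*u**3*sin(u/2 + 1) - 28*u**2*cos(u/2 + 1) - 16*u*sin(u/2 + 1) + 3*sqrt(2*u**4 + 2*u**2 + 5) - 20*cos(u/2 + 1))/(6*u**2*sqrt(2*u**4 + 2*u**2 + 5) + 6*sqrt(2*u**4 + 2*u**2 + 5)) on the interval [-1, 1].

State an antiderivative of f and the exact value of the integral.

Antiderivative: F(u) = (-8*sqrt(2*u**4 + 2*u**2 + 5)*sin(u/2 + 1) + 3*atan(u))/6; value = -4*sin(3/2) + pi/4 + 4*sin(1/2)

For F(u) to be correct the identity F'(u) - f(u) = 0 must hold.
F(u) = (-8*sqrt(2*u**4 + 2*u**2 + 5)*sin(u/2 + 1) + 3*atan(u))/6 is an antiderivative of f.
Check: d/du[(-8*sqrt(2*u**4 + 2*u**2 + 5)*sin(u/2 + 1) + 3*atan(u))/6] = (-8*u**6*cos(u/2 + 1) - 32*u**5*sin(u/2 + 1) - 16*u**4*cos(u/2 + 1) - 48*u**3*sin(u/2 + 1) - 28*u**2*cos(u/2 + 1) - 16*u*sin(u/2 + 1) + 3*sqrt(2*u**4 + 2*u**2 + 5) - 20*cos(u/2 + 1))/(6*u**2*sqrt(2*u**4 + 2*u**2 + 5) + 6*sqrt(2*u**4 + 2*u**2 + 5)) = f(u).
F(1) = -4*sin(3/2) + pi/8; F(-1) = -4*sin(1/2) - pi/8.
Integral = F(1) - F(-1) = -4*sin(3/2) + pi/4 + 4*sin(1/2).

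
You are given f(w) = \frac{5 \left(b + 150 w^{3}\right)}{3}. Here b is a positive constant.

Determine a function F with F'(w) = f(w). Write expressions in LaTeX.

Since d/dw undoes antidifferentiation here, F'(w) = f(w) is required of F(w).
Check: d/dw[\frac{5 b w}{3} + \frac{125 w^{4}}{2}] = \frac{5 b}{3} + 250 w^{3}, which equals f(w).

An antiderivative is F(w) = \frac{5 b w}{3} + \frac{125 w^{4}}{2}.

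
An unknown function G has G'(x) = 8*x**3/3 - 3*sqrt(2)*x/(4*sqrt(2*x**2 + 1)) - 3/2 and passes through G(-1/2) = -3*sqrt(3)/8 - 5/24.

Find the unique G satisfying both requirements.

Integrate term by term and add the pieces.
A general antiderivative is 2*x**4/3 - 3*x/2 - 3*sqrt(x**2 + 1/2)/4 - 1 + C.
The condition gives C = -3*sqrt(3)/8 - 5/24 - (-3*sqrt(3)/8 - 5/24) = 0.
So G(x) = sqrt(2)*(8*sqrt(2)*x**4 - 18*sqrt(2)*x - 9*sqrt(2*x**2 + 1) - 12*sqrt(2))/24.
Check: d/dx[sqrt(2)*(8*sqrt(2)*x**4 - 18*sqrt(2)*x - 9*sqrt(2*x**2 + 1) - 12*sqrt(2))/24] = (32*x**3*sqrt(2*x**2 + 1) - 9*sqrt(2)*x - 18*sqrt(2*x**2 + 1))/(12*sqrt(2*x**2 + 1)), which equals G'(x).

G(x) = sqrt(2)*(8*sqrt(2)*x**4 - 18*sqrt(2)*x - 9*sqrt(2*x**2 + 1) - 12*sqrt(2))/24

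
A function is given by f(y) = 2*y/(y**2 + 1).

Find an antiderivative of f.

The substitution u = y**2 + 1 works: f is exactly (dF/du)*(du/dy) for that inner function.
Check: d/dy[log(y**2 + 1)] = 2*y/(y**2 + 1) = f(y).

An antiderivative is F(y) = log(y**2 + 1).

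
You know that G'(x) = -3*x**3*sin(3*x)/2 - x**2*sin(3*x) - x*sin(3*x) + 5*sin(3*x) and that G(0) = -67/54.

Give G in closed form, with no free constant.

Integrate term by term and add the pieces.
A general antiderivative is x**3*cos(3*x)/2 - x**2*sin(3*x)/2 + x**2*cos(3*x)/3 - 2*x*sin(3*x)/9 - 47*cos(3*x)/27 + C.
The condition gives C = -67/54 - (-47/27) = 1/2.
So G(x) = x**3*cos(3*x)/2 - x**2*sin(3*x)/2 + x**2*cos(3*x)/3 - 2*x*sin(3*x)/9 - 47*cos(3*x)/27 + 1/2.
Check: d/dx[x**3*cos(3*x)/2 - x**2*sin(3*x)/2 + x**2*cos(3*x)/3 - 2*x*sin(3*x)/9 - 47*cos(3*x)/27 + 1/2] = -3*x**3*sin(3*x)/2 - x**2*sin(3*x) - x*sin(3*x) + 5*sin(3*x) = G'(x).

G(x) = x**3*cos(3*x)/2 - x**2*sin(3*x)/2 + x**2*cos(3*x)/3 - 2*x*sin(3*x)/9 - 47*cos(3*x)/27 + 1/2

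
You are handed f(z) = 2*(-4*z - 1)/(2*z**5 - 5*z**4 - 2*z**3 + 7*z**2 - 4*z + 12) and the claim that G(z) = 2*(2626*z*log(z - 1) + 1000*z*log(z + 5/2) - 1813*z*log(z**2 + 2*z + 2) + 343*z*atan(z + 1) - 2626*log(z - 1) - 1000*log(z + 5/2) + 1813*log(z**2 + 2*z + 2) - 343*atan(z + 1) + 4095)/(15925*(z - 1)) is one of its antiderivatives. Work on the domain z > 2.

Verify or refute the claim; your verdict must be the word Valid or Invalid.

Invalid: d/dz[G] - f = (64*z**5 + 60*z**4 - 112*z**3 - 104*z**2 + 12*z - 100)/(4*z**10 - 33*z**8 - 4*z**7 + 64*z**6 + 58*z**5 - 33*z**4 - 50*z**3 - 14*z**2 - 112*z + 120), which is not 0.

d/dz[G] = (-8*z - 10)/(2*z**5 + 5*z**4 - 2*z**3 - 9*z**2 - 6*z + 10)
d/dz[G] - f(z) = (64*z**5 + 60*z**4 - 112*z**3 - 104*z**2 + 12*z - 100)/(4*z**10 - 33*z**8 - 4*z**7 + 64*z**6 + 58*z**5 - 33*z**4 - 50*z**3 - 14*z**2 - 112*z + 120) != 0.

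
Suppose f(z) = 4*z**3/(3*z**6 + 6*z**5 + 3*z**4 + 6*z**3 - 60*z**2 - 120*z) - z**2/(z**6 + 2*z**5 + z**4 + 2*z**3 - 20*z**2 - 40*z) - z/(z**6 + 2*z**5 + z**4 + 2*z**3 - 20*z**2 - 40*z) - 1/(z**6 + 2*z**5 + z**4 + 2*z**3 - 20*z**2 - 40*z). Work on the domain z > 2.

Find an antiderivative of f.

An antiderivative is F(z) = (972*(z + 2)*log(z) + 495*(z + 2)*log(z - 2) + 1445*(z + 2)*log(z + 2) - 1456*(z + 2)*log(z**2 + 5) + 1856*sqrt(5)*(z + 2)*atan(sqrt(5)*z/5) + 7380)/(38880*(z + 2)).

Factor the denominator (3*z*(z - 2)*(z + 2)**2*(z**2 + 5)) and decompose: f = -(91*z - 290)/(1215*(z**2 + 5)) + 289/(7776*(z + 2)) - 41/(216*(z + 2)**2) + 11/(864*(z - 2)) + 1/(40*z); each piece integrates to a log, atan, or power term.
Check: d/dz[(972*(z + 2)*log(z) + 495*(z + 2)*log(z - 2) + 1445*(z + 2)*log(z + 2) - 1456*(z + 2)*log(z**2 + 5) + 1856*sqrt(5)*(z + 2)*atan(sqrt(5)*z/5) + 7380)/(38880*(z + 2))] = (4*z**3 - 3*z**2 - 3*z - 3)/(3*z**6 + 6*z**5 + 3*z**4 + 6*z**3 - 60*z**2 - 120*z), which equals f(z).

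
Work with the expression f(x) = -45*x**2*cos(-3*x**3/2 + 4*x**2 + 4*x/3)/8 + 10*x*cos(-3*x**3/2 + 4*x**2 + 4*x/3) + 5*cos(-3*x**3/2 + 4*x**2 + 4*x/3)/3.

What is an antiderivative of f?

f matches the chain-rule pattern g'(h)*h' with inner function h(x) = -3*x**3/2 + 4*x**2 + 4*x/3; substituting u = h(x) collapses the integral.
Check: d/dx[5*sin(-3*x**3/2 + 4*x**2 + 4*x/3)/4] = -45*x**2*cos(-3*x**3/2 + 4*x**2 + 4*x/3)/8 + 10*x*cos(-3*x**3/2 + 4*x**2 + 4*x/3) + 5*cos(-3*x**3/2 + 4*x**2 + 4*x/3)/3 = f(x).

An antiderivative is F(x) = 5*sin(-3*x**3/2 + 4*x**2 + 4*x/3)/4.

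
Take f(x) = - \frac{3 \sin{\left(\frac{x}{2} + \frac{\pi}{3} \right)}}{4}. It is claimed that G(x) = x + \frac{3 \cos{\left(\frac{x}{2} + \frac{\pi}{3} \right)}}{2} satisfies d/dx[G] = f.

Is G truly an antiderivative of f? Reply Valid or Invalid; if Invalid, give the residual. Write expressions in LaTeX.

Invalid: d/dx[G] - f = 1, which is not 0.

d/dx[G] = 1 - \frac{3 \sin{\left(\frac{x}{2} + \frac{\pi}{3} \right)}}{4}
d/dx[G] - f(x) = 1 != 0.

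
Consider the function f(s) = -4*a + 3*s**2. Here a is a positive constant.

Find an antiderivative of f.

An antiderivative is F(s) = -4*a*s + s**3.

Differentiate the proposed F(s) back; it has to land on f(s) exactly.
Check: d/ds[-4*a*s + s**3] = -4*a + 3*s**2 = f(s).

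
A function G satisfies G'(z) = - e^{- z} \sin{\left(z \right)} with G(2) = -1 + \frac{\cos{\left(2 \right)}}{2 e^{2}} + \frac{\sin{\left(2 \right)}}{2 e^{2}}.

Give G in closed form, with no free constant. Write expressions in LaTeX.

G(z) = \frac{\left(- 2 e^{z} + \sin{\left(z \right)} + \cos{\left(z \right)}\right) e^{- z}}{2}

A candidate passes only if d/dz[G] lands on the given G'(z) exactly.
A general antiderivative is \frac{e^{- z} \sin{\left(z \right)}}{2} + \frac{e^{- z} \cos{\left(z \right)}}{2} + C.
The condition gives C = -1 + \frac{\cos{\left(2 \right)}}{2 e^{2}} + \frac{\sin{\left(2 \right)}}{2 e^{2}} - (\frac{\cos{\left(2 \right)}}{2 e^{2}} + \frac{\sin{\left(2 \right)}}{2 e^{2}}) = -1.
So G(z) = \frac{\left(- 2 e^{z} + \sin{\left(z \right)} + \cos{\left(z \right)}\right) e^{- z}}{2}.
Check: d/dz[\frac{\left(- 2 e^{z} + \sin{\left(z \right)} + \cos{\left(z \right)}\right) e^{- z}}{2}] = - e^{- z} \sin{\left(z \right)} = G'(z).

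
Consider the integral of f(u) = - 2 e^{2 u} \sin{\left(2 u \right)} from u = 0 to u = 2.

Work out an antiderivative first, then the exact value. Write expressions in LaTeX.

Antiderivative: F(u) = - \frac{e^{2 u} \sin{\left(2 u \right)}}{2} + \frac{e^{2 u} \cos{\left(2 u \right)}}{2}; value = \frac{e^{4} \cos{\left(4 \right)}}{2} - \frac{1}{2} - \frac{e^{4} \sin{\left(4 \right)}}{2}

A first test for any F(u): its u-derivative must equal f(u) identically.
F(u) = - \frac{e^{2 u} \sin{\left(2 u \right)}}{2} + \frac{e^{2 u} \cos{\left(2 u \right)}}{2} is an antiderivative of f.
Check: d/du[- \frac{e^{2 u} \sin{\left(2 u \right)}}{2} + \frac{e^{2 u} \cos{\left(2 u \right)}}{2}] = - 2 e^{2 u} \sin{\left(2 u \right)} = f(u).
F(2) = \frac{e^{4} \cos{\left(4 \right)}}{2} - \frac{e^{4} \sin{\left(4 \right)}}{2}; F(0) = \frac{1}{2}.
Integral = F(2) - F(0) = \frac{e^{4} \cos{\left(4 \right)}}{2} - \frac{1}{2} - \frac{e^{4} \sin{\left(4 \right)}}{2}.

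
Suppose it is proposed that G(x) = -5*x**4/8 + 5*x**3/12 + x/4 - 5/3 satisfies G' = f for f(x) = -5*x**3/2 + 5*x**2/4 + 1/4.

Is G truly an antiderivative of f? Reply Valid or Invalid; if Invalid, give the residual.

d/dx[G] = -5*x**3/2 + 5*x**2/4 + 1/4
This equals f(x) exactly, so the claim holds.

Valid - the claim checks out under differentiation.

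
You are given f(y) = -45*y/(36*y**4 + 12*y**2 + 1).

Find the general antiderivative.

F(y) = 15/(24*y**2 + 4) + C

The substitution u = 2*y**2 + 1/3 works: f is exactly (dF/du)*(du/dy) for that inner function.
Check: d/dy[15/(24*y**2 + 4)] = -45*y/(36*y**4 + 12*y**2 + 1) = f(y).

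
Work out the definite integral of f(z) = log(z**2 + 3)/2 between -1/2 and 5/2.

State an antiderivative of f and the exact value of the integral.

Antiderivative: F(z) = z*log(z**2 + 3)/2 - z + sqrt(3)*atan(sqrt(3)*z/3); value = -3 + log(13/4)/4 + sqrt(3)*atan(sqrt(3)/6) + sqrt(3)*atan(5*sqrt(3)/6) + 5*log(37/4)/4

Since d/dz undoes antidifferentiation here, F'(z) = f(z) is required of F(z).
F(z) = z*log(z**2 + 3)/2 - z + sqrt(3)*atan(sqrt(3)*z/3) is an antiderivative of f.
Check: d/dz[z*log(z**2 + 3)/2 - z + sqrt(3)*atan(sqrt(3)*z/3)] = log(z**2 + 3)/2 = f(z).
F(5/2) = -5/2 + sqrt(3)*atan(5*sqrt(3)/6) + 5*log(37/4)/4; F(-1/2) = -sqrt(3)*atan(sqrt(3)/6) - log(13/4)/4 + 1/2.
Integral = F(5/2) - F(-1/2) = -3 + log(13/4)/4 + sqrt(3)*atan(sqrt(3)/6) + sqrt(3)*atan(5*sqrt(3)/6) + 5*log(37/4)/4.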